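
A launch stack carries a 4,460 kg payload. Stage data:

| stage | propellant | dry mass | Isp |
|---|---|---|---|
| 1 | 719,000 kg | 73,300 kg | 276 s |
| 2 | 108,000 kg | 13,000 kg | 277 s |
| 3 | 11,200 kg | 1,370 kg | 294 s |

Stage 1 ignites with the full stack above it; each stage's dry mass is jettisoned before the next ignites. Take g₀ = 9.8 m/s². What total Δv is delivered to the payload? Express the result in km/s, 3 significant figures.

Ignition mass of stage 1 = 719,000+73,300 + 108,000+13,000 + 11,200+1,370 + 4,460 = 930,330 kg.
Stage 1: m₀ = 930,330 kg, m_f = 930,330 − 719,000 = 211,330 kg; Δv = 276×9.8×ln(4.402) = 2704.8×1.4821 ≈ 4009 m/s.
Stage 2: m₀ = 138,030 kg, m_f = 138,030 − 108,000 = 30,030 kg; Δv = 277×9.8×ln(4.596) = 2714.6×1.5253 ≈ 4141 m/s.
Stage 3: m₀ = 17,030 kg, m_f = 17,030 − 11,200 = 5,830 kg; Δv = 294×9.8×ln(2.921) = 2881.2×1.0720 ≈ 3089 m/s.
Total Δv = 4009 + 4141 + 3089 = 11239 m/s.

Δv ≈ 11.2 km/s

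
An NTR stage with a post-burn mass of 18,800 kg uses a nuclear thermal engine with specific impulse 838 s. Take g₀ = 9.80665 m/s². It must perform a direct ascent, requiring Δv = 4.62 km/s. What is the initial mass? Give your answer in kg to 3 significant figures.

v_e = Isp · g₀ = 838 × 9.80665 = 8218.0 m/s.
By the Tsiolkovsky rocket equation, m₀/m_f = exp(Δv / v_e) = exp(4620 / 8218.0) = exp(0.5622) = 1.7545.
m₀ = m_f × 1.7545 = 18,800 × 1.7545 = 32,984.6 kg.

initial mass ≈ 33000 kg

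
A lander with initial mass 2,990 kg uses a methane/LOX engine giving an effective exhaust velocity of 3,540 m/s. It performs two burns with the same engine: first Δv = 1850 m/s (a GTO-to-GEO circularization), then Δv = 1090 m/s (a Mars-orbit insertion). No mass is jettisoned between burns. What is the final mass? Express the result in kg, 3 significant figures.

final mass ≈ 1300 kg

After the first burn: m = 2990 × exp(−1850/3540.0) = 2990 × 0.59298 = 1,773.01 kg.
After the second burn: m = 1,773.01 × exp(−1090/3540.0) = 1,773.01 × 0.73498 = 1,303.13 kg.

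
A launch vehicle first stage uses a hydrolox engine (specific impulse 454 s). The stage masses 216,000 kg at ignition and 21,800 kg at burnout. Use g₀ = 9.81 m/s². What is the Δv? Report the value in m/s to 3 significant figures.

Δv ≈ 10200 m/s

v_e = Isp · g₀ = 454 × 9.81 = 4453.7 m/s.
By the Tsiolkovsky rocket equation, Δv = v_e · ln(m₀/m_f) = 4453.7 × ln(9.908) = 4453.7 × 2.2934 ≈ 10214.1 m/s.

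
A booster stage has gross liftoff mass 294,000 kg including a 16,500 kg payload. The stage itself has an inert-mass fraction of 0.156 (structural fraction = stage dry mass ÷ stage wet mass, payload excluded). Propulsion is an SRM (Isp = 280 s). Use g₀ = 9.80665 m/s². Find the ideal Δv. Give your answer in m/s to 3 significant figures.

Stage wet mass = m₀ − payload = 294,000 − 16,500 = 277,500 kg.
Stage dry mass = ε × stage wet mass = 0.156 × 277,500 = 43,290 kg.
Burnout mass m_f = stage dry + payload = 43,290 + 16,500 = 59,790 kg.
v_e = Isp · g₀ = 280 × 9.80665 = 2745.9 m/s.
Using Δv = v_e ln(m₀/m_f): Δv = v_e · ln(294,000/59,790) = 2745.9 × ln(4.917) = 2745.9 × 1.5927 ≈ 4373 m/s.

Δv ≈ 4370 m/s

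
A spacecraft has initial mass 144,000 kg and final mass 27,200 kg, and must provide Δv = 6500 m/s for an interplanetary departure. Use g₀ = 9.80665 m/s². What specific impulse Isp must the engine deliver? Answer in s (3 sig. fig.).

Isp ≈ 398 s

ln(m₀/m_f) = ln(144000/27200) = ln(5.294) = 1.6666.
By the Tsiolkovsky rocket equation, v_e = Δv / ln(m₀/m_f) = 6500 / 1.6666 = 3900.2 m/s.
Isp = v_e / g₀ = 3900.2 / 9.80665 = 397.7 s.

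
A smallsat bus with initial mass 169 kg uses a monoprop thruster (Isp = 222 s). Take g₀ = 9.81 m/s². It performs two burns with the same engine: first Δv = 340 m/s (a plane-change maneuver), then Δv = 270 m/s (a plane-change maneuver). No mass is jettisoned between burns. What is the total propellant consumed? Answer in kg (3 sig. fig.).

v_e = Isp · g₀ = 222 × 9.81 = 2177.8 m/s.
After the first burn: m = 169 × exp(−340/2177.8) = 169 × 0.85546 = 144.573 kg.
After the second burn: m = 144.573 × exp(−270/2177.8) = 144.573 × 0.88340 = 127.716 kg.
Total propellant = m₀ − m_final = 169 − 127.716 = 41.284 kg.

total propellant consumed ≈ 41.3 kg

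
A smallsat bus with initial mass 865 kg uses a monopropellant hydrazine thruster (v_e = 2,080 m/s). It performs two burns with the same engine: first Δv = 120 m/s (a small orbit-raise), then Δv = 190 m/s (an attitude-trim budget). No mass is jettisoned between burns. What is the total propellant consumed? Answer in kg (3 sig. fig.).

total propellant consumed ≈ 120 kg

After the first burn: m = 865 × exp(−120/2080.0) = 865 × 0.94394 = 816.508 kg.
After the second burn: m = 816.508 × exp(−190/2080.0) = 816.508 × 0.91270 = 745.227 kg.
Total propellant = m₀ − m_final = 865 − 745.227 = 119.773 kg.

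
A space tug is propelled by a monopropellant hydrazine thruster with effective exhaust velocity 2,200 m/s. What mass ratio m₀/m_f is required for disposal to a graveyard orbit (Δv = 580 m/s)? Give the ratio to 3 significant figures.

mass ratio ≈ 1.30

From the ideal rocket equation, m₀/m_f = exp(Δv / v_e) = exp(580 / 2200.0) = exp(0.2636) = 1.3017.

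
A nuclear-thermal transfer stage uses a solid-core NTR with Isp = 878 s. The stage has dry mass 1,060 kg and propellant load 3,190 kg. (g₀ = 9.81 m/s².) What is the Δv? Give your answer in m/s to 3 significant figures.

v_e = Isp · g₀ = 878 × 9.81 = 8613.2 m/s.
m₀ = m_dry + m_prop = 1,060 + 3,190 = 4,250 kg.
Using Δv = v_e ln(m₀/m_f): Δv = v_e · ln(m₀/m_f) = 8613.2 × ln(4.009) = 8613.2 × 1.3887 ≈ 11960.7 m/s.

Δv ≈ 12000 m/s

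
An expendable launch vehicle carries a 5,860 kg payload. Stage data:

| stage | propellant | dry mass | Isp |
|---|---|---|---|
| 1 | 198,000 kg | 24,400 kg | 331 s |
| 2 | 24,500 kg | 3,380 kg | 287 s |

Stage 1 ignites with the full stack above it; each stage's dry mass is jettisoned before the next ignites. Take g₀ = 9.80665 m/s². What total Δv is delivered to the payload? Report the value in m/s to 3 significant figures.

Δv ≈ 8460 m/s

Ignition mass of stage 1 = 198,000+24,400 + 24,500+3,380 + 5,860 = 256,140 kg.
Stage 1: m₀ = 256,140 kg, m_f = 256,140 − 198,000 = 58,140 kg; Δv = 331×9.80665×ln(4.406) = 3246.0×1.4829 ≈ 4813 m/s.
Stage 2: m₀ = 33,740 kg, m_f = 33,740 − 24,500 = 9,240 kg; Δv = 287×9.80665×ln(3.652) = 2814.5×1.2951 ≈ 3645 m/s.
Total Δv = 4813 + 3645 = 8458 m/s.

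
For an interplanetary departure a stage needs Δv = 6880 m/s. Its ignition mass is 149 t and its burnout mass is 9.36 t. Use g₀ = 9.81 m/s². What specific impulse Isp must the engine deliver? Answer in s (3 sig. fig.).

Isp ≈ 253 s

ln(m₀/m_f) = ln(149000/9360) = ln(15.92) = 2.7675.
From the ideal rocket equation, v_e = Δv / ln(m₀/m_f) = 6880 / 2.7675 = 2486.0 m/s.
Isp = v_e / g₀ = 2486.0 / 9.81 = 253.4 s.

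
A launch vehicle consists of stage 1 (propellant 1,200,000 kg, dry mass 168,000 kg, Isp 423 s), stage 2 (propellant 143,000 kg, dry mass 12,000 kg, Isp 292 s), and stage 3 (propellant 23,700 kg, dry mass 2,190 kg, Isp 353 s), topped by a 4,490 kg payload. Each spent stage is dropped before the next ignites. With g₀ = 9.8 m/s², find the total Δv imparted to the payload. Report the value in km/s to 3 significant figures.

Ignition mass of stage 1 = 1,200,000+168,000 + 143,000+12,000 + 23,700+2,190 + 4,490 = 1,553,380 kg.
Stage 1: m₀ = 1,553,380 kg, m_f = 1,553,380 − 1,200,000 = 353,380 kg; Δv = 423×9.8×ln(4.396) = 4145.4×1.4806 ≈ 6138 m/s.
Stage 2: m₀ = 185,380 kg, m_f = 185,380 − 143,000 = 42,380 kg; Δv = 292×9.8×ln(4.374) = 2861.6×1.4757 ≈ 4223 m/s.
Stage 3: m₀ = 30,380 kg, m_f = 30,380 − 23,700 = 6,680 kg; Δv = 353×9.8×ln(4.548) = 3459.4×1.5147 ≈ 5240 m/s.
Total Δv = 6138 + 4223 + 5240 = 15601 m/s.

Δv ≈ 15.6 km/s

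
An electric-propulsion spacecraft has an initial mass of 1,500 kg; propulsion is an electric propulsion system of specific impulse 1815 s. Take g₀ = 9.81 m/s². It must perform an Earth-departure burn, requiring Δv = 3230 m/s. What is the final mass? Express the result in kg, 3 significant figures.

final mass ≈ 1250 kg

v_e = Isp · g₀ = 1815 × 9.81 = 17805.2 m/s.
By the Tsiolkovsky rocket equation, m₀/m_f = exp(Δv / v_e) = exp(3230 / 17805.2) = exp(0.1814) = 1.1989.
m_f = m₀ / 1.1989 = 1,500 / 1.1989 = 1,251.15 kg.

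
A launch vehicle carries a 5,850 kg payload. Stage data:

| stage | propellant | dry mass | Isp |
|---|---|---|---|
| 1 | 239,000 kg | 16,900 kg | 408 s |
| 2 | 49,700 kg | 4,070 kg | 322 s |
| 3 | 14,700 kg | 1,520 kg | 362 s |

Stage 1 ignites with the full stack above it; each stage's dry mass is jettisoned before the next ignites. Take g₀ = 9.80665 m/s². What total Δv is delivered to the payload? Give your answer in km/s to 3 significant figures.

Ignition mass of stage 1 = 239,000+16,900 + 49,700+4,070 + 14,700+1,520 + 5,850 = 331,740 kg.
Stage 1: m₀ = 331,740 kg, m_f = 331,740 − 239,000 = 92,740 kg; Δv = 408×9.80665×ln(3.577) = 4001.1×1.2746 ≈ 5100 m/s.
Stage 2: m₀ = 75,840 kg, m_f = 75,840 − 49,700 = 26,140 kg; Δv = 322×9.80665×ln(2.901) = 3157.7×1.0652 ≈ 3363 m/s.
Stage 3: m₀ = 22,070 kg, m_f = 22,070 − 14,700 = 7,370 kg; Δv = 362×9.80665×ln(2.995) = 3550.0×1.0968 ≈ 3894 m/s.
Total Δv = 5100 + 3363 + 3894 = 12357 m/s.

Δv ≈ 12.4 km/s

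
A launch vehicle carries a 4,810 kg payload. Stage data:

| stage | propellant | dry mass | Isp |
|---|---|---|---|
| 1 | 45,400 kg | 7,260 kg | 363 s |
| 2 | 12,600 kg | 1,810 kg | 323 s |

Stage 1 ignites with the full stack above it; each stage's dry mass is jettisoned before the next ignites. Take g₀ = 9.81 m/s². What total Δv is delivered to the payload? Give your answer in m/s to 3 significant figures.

Ignition mass of stage 1 = 45,400+7,260 + 12,600+1,810 + 4,810 = 71,880 kg.
Stage 1: m₀ = 71,880 kg, m_f = 71,880 − 45,400 = 26,480 kg; Δv = 363×9.81×ln(2.715) = 3561.0×0.9986 ≈ 3556 m/s.
Stage 2: m₀ = 19,220 kg, m_f = 19,220 − 12,600 = 6,620 kg; Δv = 323×9.81×ln(2.903) = 3168.6×1.0659 ≈ 3377 m/s.
Total Δv = 3556 + 3377 = 6933 m/s.

Δv ≈ 6930 m/s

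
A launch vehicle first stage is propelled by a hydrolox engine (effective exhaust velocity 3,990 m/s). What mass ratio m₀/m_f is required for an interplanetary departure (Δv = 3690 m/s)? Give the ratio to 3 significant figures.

mass ratio ≈ 2.52

Rocket equation: m₀/m_f = exp(Δv / v_e) = exp(3690 / 3990.0) = exp(0.9248) = 2.5214.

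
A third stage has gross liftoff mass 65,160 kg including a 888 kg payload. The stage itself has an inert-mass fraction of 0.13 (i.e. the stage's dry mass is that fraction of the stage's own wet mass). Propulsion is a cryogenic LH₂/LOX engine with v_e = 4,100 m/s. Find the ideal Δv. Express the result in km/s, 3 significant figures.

Δv ≈ 8.01 km/s

Stage wet mass = m₀ − payload = 65,160 − 888 = 64,272 kg.
Stage dry mass = ε × stage wet mass = 0.13 × 64,272 = 8,355.36 kg.
Burnout mass m_f = stage dry + payload = 8,355.36 + 888 = 9,243.36 kg.
From the ideal rocket equation, Δv = v_e · ln(65,160/9,243.36) = 4100.0 × ln(7.049) = 4100.0 × 1.9529 ≈ 8007 m/s.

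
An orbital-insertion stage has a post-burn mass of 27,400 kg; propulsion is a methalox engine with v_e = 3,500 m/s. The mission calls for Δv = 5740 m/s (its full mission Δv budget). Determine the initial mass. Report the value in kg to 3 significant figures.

initial mass ≈ 141000 kg

From the ideal rocket equation, m₀/m_f = exp(Δv / v_e) = exp(5740 / 3500.0) = exp(1.6400) = 5.1552.
m₀ = m_f × 5.1552 = 27,400 × 5.1552 = 141,252 kg.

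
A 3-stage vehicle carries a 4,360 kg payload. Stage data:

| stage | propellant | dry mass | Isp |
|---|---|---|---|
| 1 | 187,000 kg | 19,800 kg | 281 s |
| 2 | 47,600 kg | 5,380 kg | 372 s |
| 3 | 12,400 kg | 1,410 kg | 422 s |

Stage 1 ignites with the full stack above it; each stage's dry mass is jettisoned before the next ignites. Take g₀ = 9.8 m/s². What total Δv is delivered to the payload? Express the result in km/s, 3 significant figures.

Δv ≈ 11.9 km/s

Ignition mass of stage 1 = 187,000+19,800 + 47,600+5,380 + 12,400+1,410 + 4,360 = 277,950 kg.
Stage 1: m₀ = 277,950 kg, m_f = 277,950 − 187,000 = 90,950 kg; Δv = 281×9.8×ln(3.056) = 2753.8×1.1171 ≈ 3076 m/s.
Stage 2: m₀ = 71,150 kg, m_f = 71,150 − 47,600 = 23,550 kg; Δv = 372×9.8×ln(3.021) = 3645.6×1.1057 ≈ 4031 m/s.
Stage 3: m₀ = 18,170 kg, m_f = 18,170 − 12,400 = 5,770 kg; Δv = 422×9.8×ln(3.149) = 4135.6×1.1471 ≈ 4744 m/s.
Total Δv = 3076 + 4031 + 4744 = 11851 m/s.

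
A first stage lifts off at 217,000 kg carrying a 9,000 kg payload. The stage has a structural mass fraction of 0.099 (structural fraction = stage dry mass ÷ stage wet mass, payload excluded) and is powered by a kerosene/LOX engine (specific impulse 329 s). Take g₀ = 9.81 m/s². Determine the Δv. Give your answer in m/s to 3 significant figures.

Stage wet mass = m₀ − payload = 217,000 − 9,000 = 208,000 kg.
Stage dry mass = ε × stage wet mass = 0.099 × 208,000 = 20,592 kg.
Burnout mass m_f = stage dry + payload = 20,592 + 9,000 = 29,592 kg.
v_e = Isp · g₀ = 329 × 9.81 = 3227.5 m/s.
Δv = v_e · ln(217,000/29,592) = 3227.5 × ln(7.333) = 3227.5 × 1.9924 ≈ 6430 m/s.

Δv ≈ 6430 m/s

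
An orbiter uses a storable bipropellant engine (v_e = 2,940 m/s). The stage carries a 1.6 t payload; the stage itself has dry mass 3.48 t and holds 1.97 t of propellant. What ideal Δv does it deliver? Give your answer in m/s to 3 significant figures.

Δv ≈ 963 m/s

m₀ = payload + dry + propellant = 1.6 + 3.48 + 1.97 = 7.05 t.
m_f = payload + dry = 1.6 + 3.48 = 5.08 t.
Δv = v_e · ln(m₀/m_f) = 2940.0 × ln(1.388) = 2940.0 × 0.3277 ≈ 963.5 m/s.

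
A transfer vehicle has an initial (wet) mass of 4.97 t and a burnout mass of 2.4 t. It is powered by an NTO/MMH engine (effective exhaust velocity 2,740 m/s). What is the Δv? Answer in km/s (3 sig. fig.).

Δv ≈ 1.99 km/s

Rocket equation: Δv = v_e · ln(m₀/m_f) = 2740.0 × ln(2.071) = 2740.0 × 0.7280 ≈ 1994.6 m/s.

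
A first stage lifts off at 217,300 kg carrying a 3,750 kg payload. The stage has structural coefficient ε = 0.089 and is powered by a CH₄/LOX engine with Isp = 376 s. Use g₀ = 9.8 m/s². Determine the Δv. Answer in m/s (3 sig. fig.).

Stage wet mass = m₀ − payload = 217,300 − 3,750 = 213,550 kg.
Stage dry mass = ε × stage wet mass = 0.089 × 213,550 = 19,006 kg.
Burnout mass m_f = stage dry + payload = 19,006 + 3,750 = 22,756 kg.
v_e = Isp · g₀ = 376 × 9.8 = 3684.8 m/s.
Using Δv = v_e ln(m₀/m_f): Δv = v_e · ln(217,300/22,756) = 3684.8 × ln(9.549) = 3684.8 × 2.2565 ≈ 8315 m/s.

Δv ≈ 8310 m/s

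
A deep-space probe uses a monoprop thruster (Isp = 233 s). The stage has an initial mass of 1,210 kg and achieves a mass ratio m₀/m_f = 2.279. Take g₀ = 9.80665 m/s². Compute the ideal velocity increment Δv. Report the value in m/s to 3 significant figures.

Δv ≈ 1880 m/s

v_e = Isp · g₀ = 233 × 9.80665 = 2284.9 m/s.
Δv = v_e · ln(2.279) = 2284.9 × 0.8237 ≈ 1882.2 m/s.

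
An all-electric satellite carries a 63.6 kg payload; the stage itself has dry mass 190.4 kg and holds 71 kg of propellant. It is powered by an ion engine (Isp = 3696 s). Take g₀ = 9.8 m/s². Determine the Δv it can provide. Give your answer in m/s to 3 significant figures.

Δv ≈ 8930 m/s

v_e = Isp · g₀ = 3696 × 9.8 = 36220.8 m/s.
m₀ = payload + dry + propellant = 63.6 + 190.4 + 71 = 325 kg.
m_f = payload + dry = 63.6 + 190.4 = 254 kg.
By the Tsiolkovsky rocket equation, Δv = v_e · ln(m₀/m_f) = 36220.8 × ln(1.28) = 36220.8 × 0.2465 ≈ 8928.1 m/s.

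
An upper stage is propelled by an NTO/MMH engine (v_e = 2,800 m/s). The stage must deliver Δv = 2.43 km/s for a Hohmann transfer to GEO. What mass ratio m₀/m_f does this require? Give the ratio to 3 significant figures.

Using Δv = v_e ln(m₀/m_f): m₀/m_f = exp(Δv / v_e) = exp(2430 / 2800.0) = exp(0.8679) = 2.3818.

mass ratio ≈ 2.38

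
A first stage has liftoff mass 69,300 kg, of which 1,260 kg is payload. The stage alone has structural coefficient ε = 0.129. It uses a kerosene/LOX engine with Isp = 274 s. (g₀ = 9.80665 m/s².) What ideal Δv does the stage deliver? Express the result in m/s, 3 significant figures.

Δv ≈ 5190 m/s

Stage wet mass = m₀ − payload = 69,300 − 1,260 = 68,040 kg.
Stage dry mass = ε × stage wet mass = 0.129 × 68,040 = 8,777.16 kg.
Burnout mass m_f = stage dry + payload = 8,777.16 + 1,260 = 10,037.16 kg.
v_e = Isp · g₀ = 274 × 9.80665 = 2687.0 m/s.
From the ideal rocket equation, Δv = v_e · ln(69,300/10,037.16) = 2687.0 × ln(6.904) = 2687.0 × 1.9322 ≈ 5192 m/s.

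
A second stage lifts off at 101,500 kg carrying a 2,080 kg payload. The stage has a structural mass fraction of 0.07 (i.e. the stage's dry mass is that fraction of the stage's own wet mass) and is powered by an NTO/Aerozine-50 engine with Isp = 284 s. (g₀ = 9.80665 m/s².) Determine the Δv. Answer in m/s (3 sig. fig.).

Δv ≈ 6740 m/s

Stage wet mass = m₀ − payload = 101,500 − 2,080 = 99,420 kg.
Stage dry mass = ε × stage wet mass = 0.07 × 99,420 = 6,959.4 kg.
Burnout mass m_f = stage dry + payload = 6,959.4 + 2,080 = 9,039.4 kg.
v_e = Isp · g₀ = 284 × 9.80665 = 2785.1 m/s.
By the Tsiolkovsky rocket equation, Δv = v_e · ln(101,500/9,039.4) = 2785.1 × ln(11.23) = 2785.1 × 2.4185 ≈ 6736 m/s.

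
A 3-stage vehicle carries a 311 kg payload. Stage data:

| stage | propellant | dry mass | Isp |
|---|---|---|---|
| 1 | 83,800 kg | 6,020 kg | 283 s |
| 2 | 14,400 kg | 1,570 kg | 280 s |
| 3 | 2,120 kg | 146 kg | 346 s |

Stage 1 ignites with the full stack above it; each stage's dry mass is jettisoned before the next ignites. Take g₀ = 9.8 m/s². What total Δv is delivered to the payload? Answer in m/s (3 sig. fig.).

Δv ≈ 14100 m/s

Ignition mass of stage 1 = 83,800+6,020 + 14,400+1,570 + 2,120+146 + 311 = 108,367 kg.
Stage 1: m₀ = 108,367 kg, m_f = 108,367 − 83,800 = 24,567 kg; Δv = 283×9.8×ln(4.411) = 2773.4×1.4841 ≈ 4116 m/s.
Stage 2: m₀ = 18,547 kg, m_f = 18,547 − 14,400 = 4,147 kg; Δv = 280×9.8×ln(4.472) = 2744.0×1.4979 ≈ 4110 m/s.
Stage 3: m₀ = 2,577 kg, m_f = 2,577 − 2,120 = 457 kg; Δv = 346×9.8×ln(5.639) = 3390.8×1.7297 ≈ 5865 m/s.
Total Δv = 4116 + 4110 + 5865 = 14091 m/s.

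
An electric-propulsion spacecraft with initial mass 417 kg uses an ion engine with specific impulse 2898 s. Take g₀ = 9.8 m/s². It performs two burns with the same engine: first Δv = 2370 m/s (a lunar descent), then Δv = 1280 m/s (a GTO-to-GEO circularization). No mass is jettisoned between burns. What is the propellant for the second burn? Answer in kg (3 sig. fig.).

v_e = Isp · g₀ = 2898 × 9.8 = 28400.4 m/s.
After the first burn: m = 417 × exp(−2370/28400.4) = 417 × 0.91994 = 383.615 kg.
After the second burn: m = 383.615 × exp(−1280/28400.4) = 383.615 × 0.95593 = 366.709 kg.
Second-burn propellant = 383.615 − 366.709 = 16.906 kg.

propellant for the second burn ≈ 16.9 kg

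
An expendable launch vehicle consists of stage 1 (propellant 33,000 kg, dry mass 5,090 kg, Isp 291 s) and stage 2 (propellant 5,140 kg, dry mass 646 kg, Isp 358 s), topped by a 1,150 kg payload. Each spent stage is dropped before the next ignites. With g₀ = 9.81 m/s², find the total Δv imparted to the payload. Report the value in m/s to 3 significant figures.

Ignition mass of stage 1 = 33,000+5,090 + 5,140+646 + 1,150 = 45,026 kg.
Stage 1: m₀ = 45,026 kg, m_f = 45,026 − 33,000 = 12,026 kg; Δv = 291×9.81×ln(3.744) = 2854.7×1.3202 ≈ 3769 m/s.
Stage 2: m₀ = 6,936 kg, m_f = 6,936 − 5,140 = 1,796 kg; Δv = 358×9.81×ln(3.862) = 3512.0×1.3512 ≈ 4745 m/s.
Total Δv = 3769 + 4745 = 8514 m/s.

Δv ≈ 8510 m/s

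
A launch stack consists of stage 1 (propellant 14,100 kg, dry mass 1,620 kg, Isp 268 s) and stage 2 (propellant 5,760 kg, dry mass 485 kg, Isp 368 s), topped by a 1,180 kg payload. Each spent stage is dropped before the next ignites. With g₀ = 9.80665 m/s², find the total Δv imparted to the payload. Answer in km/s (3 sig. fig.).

Ignition mass of stage 1 = 14,100+1,620 + 5,760+485 + 1,180 = 23,145 kg.
Stage 1: m₀ = 23,145 kg, m_f = 23,145 − 14,100 = 9,045 kg; Δv = 268×9.80665×ln(2.559) = 2628.2×0.9396 ≈ 2469 m/s.
Stage 2: m₀ = 7,425 kg, m_f = 7,425 − 5,760 = 1,665 kg; Δv = 368×9.80665×ln(4.459) = 3608.8×1.4950 ≈ 5395 m/s.
Total Δv = 2469 + 5395 = 7864 m/s.

Δv ≈ 7.86 km/s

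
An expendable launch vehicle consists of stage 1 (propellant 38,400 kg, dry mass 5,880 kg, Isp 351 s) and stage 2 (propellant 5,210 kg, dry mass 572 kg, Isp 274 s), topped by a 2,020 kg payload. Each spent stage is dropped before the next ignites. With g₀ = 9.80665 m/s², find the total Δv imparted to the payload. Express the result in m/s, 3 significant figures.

Ignition mass of stage 1 = 38,400+5,880 + 5,210+572 + 2,020 = 52,082 kg.
Stage 1: m₀ = 52,082 kg, m_f = 52,082 − 38,400 = 13,682 kg; Δv = 351×9.80665×ln(3.807) = 3442.1×1.3367 ≈ 4601 m/s.
Stage 2: m₀ = 7,802 kg, m_f = 7,802 − 5,210 = 2,592 kg; Δv = 274×9.80665×ln(3.01) = 2687.0×1.1020 ≈ 2961 m/s.
Total Δv = 4601 + 2961 = 7562 m/s.

Δv ≈ 7560 m/s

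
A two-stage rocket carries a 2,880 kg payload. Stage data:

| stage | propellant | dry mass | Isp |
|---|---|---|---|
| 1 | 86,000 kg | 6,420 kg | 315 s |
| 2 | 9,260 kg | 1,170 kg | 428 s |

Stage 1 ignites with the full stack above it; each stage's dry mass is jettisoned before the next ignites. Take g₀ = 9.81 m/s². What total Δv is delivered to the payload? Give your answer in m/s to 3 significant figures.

Ignition mass of stage 1 = 86,000+6,420 + 9,260+1,170 + 2,880 = 105,730 kg.
Stage 1: m₀ = 105,730 kg, m_f = 105,730 − 86,000 = 19,730 kg; Δv = 315×9.81×ln(5.359) = 3090.2×1.6787 ≈ 5188 m/s.
Stage 2: m₀ = 13,310 kg, m_f = 13,310 − 9,260 = 4,050 kg; Δv = 428×9.81×ln(3.286) = 4198.7×1.1898 ≈ 4996 m/s.
Total Δv = 5188 + 4996 = 10184 m/s.

Δv ≈ 10200 m/s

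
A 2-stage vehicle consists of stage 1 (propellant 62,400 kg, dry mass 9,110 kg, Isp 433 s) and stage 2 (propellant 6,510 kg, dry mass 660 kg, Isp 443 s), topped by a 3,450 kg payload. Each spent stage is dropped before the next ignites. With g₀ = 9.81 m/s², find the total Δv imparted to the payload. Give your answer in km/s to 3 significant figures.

Δv ≈ 10.2 km/s

Ignition mass of stage 1 = 62,400+9,110 + 6,510+660 + 3,450 = 82,130 kg.
Stage 1: m₀ = 82,130 kg, m_f = 82,130 − 62,400 = 19,730 kg; Δv = 433×9.81×ln(4.163) = 4247.7×1.4262 ≈ 6058 m/s.
Stage 2: m₀ = 10,620 kg, m_f = 10,620 − 6,510 = 4,110 kg; Δv = 443×9.81×ln(2.584) = 4345.8×0.9493 ≈ 4126 m/s.
Total Δv = 6058 + 4126 = 10184 m/s.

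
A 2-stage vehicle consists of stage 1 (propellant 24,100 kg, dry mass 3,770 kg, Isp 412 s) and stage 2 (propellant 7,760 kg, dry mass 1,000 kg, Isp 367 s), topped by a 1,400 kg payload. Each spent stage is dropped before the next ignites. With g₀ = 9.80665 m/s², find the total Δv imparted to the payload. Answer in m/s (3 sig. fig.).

Δv ≈ 9250 m/s

Ignition mass of stage 1 = 24,100+3,770 + 7,760+1,000 + 1,400 = 38,030 kg.
Stage 1: m₀ = 38,030 kg, m_f = 38,030 − 24,100 = 13,930 kg; Δv = 412×9.80665×ln(2.73) = 4040.3×1.0043 ≈ 4058 m/s.
Stage 2: m₀ = 10,160 kg, m_f = 10,160 − 7,760 = 2,400 kg; Δv = 367×9.80665×ln(4.233) = 3599.0×1.4430 ≈ 5193 m/s.
Total Δv = 4058 + 5193 = 9251 m/s.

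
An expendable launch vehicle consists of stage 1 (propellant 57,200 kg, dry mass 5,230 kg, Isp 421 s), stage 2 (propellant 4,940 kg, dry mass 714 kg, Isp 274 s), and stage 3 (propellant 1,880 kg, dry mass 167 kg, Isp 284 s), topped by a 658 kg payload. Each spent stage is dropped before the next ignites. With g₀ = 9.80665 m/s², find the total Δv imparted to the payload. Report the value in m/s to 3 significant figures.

Δv ≈ 12500 m/s

Ignition mass of stage 1 = 57,200+5,230 + 4,940+714 + 1,880+167 + 658 = 70,789 kg.
Stage 1: m₀ = 70,789 kg, m_f = 70,789 − 57,200 = 13,589 kg; Δv = 421×9.80665×ln(5.209) = 4128.6×1.6504 ≈ 6814 m/s.
Stage 2: m₀ = 8,359 kg, m_f = 8,359 − 4,940 = 3,419 kg; Δv = 274×9.80665×ln(2.445) = 2687.0×0.8940 ≈ 2402 m/s.
Stage 3: m₀ = 2,705 kg, m_f = 2,705 − 1,880 = 825 kg; Δv = 284×9.80665×ln(3.279) = 2785.1×1.1875 ≈ 3307 m/s.
Total Δv = 6814 + 2402 + 3307 = 12523 m/s.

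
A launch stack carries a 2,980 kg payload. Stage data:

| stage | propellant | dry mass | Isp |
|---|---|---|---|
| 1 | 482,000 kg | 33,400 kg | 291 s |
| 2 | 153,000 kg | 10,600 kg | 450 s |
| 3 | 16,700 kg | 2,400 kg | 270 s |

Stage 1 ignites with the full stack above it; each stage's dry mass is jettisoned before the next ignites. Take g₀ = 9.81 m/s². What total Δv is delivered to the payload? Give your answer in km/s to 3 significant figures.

Δv ≈ 14.7 km/s

Ignition mass of stage 1 = 482,000+33,400 + 153,000+10,600 + 16,700+2,400 + 2,980 = 701,080 kg.
Stage 1: m₀ = 701,080 kg, m_f = 701,080 − 482,000 = 219,080 kg; Δv = 291×9.81×ln(3.2) = 2854.7×1.1632 ≈ 3321 m/s.
Stage 2: m₀ = 185,680 kg, m_f = 185,680 − 153,000 = 32,680 kg; Δv = 450×9.81×ln(5.682) = 4414.5×1.7373 ≈ 7669 m/s.
Stage 3: m₀ = 22,080 kg, m_f = 22,080 − 16,700 = 5,380 kg; Δv = 270×9.81×ln(4.104) = 2648.7×1.4120 ≈ 3740 m/s.
Total Δv = 3321 + 7669 + 3740 = 14730 m/s.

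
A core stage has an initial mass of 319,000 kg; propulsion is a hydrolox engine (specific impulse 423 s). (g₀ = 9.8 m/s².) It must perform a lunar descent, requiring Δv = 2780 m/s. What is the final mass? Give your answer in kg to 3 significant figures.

v_e = Isp · g₀ = 423 × 9.8 = 4145.4 m/s.
By the Tsiolkovsky rocket equation, m₀/m_f = exp(Δv / v_e) = exp(2780 / 4145.4) = exp(0.6706) = 1.9555.
m_f = m₀ / 1.9555 = 319,000 / 1.9555 = 163,130 kg.

final mass ≈ 163000 kg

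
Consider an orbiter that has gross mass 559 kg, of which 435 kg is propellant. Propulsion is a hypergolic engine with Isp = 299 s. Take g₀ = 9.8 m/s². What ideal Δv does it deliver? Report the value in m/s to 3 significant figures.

Δv ≈ 4410 m/s

v_e = Isp · g₀ = 299 × 9.8 = 2930.2 m/s.
m_f = m₀ − m_prop = 559 − 435 = 124 kg.
By the Tsiolkovsky rocket equation, Δv = v_e · ln(m₀/m_f) = 2930.2 × ln(4.508) = 2930.2 × 1.5059 ≈ 4412.5 m/s.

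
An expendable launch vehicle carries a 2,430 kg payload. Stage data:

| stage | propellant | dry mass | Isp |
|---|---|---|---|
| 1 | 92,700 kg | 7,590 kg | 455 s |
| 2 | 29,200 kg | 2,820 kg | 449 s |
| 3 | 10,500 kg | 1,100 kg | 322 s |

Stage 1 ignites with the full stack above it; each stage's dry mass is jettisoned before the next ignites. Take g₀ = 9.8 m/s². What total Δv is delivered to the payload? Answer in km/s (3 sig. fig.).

Δv ≈ 13.3 km/s

Ignition mass of stage 1 = 92,700+7,590 + 29,200+2,820 + 10,500+1,100 + 2,430 = 146,340 kg.
Stage 1: m₀ = 146,340 kg, m_f = 146,340 − 92,700 = 53,640 kg; Δv = 455×9.8×ln(2.728) = 4459.0×1.0036 ≈ 4475 m/s.
Stage 2: m₀ = 46,050 kg, m_f = 46,050 − 29,200 = 16,850 kg; Δv = 449×9.8×ln(2.733) = 4400.2×1.0054 ≈ 4424 m/s.
Stage 3: m₀ = 14,030 kg, m_f = 14,030 − 10,500 = 3,530 kg; Δv = 322×9.8×ln(3.975) = 3155.6×1.3799 ≈ 4354 m/s.
Total Δv = 4475 + 4424 + 4354 = 13253 m/s.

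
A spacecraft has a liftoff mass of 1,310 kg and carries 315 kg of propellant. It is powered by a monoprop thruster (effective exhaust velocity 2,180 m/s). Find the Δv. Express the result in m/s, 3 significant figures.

Δv ≈ 600 m/s

m_f = m₀ − m_prop = 1,310 − 315 = 995 kg.
By the Tsiolkovsky rocket equation, Δv = v_e · ln(m₀/m_f) = 2180.0 × ln(1.317) = 2180.0 × 0.2750 ≈ 599.6 m/s.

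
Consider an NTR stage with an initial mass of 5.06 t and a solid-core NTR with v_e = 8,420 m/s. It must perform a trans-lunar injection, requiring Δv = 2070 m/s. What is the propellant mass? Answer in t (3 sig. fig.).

propellant mass ≈ 1.10 t

m₀/m_f = exp(Δv / v_e) = exp(2070 / 8420.0) = exp(0.2458) = 1.2787.
m_f = 5.06 / 1.2787 = 3.95714 t, so propellant = m₀ − m_f = 5.06 − 3.95714 = 1.10286 t.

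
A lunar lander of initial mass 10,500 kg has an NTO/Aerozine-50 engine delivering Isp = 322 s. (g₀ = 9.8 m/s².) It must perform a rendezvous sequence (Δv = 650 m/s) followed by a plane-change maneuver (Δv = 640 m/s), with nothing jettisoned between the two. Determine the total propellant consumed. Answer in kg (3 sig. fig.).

v_e = Isp · g₀ = 322 × 9.8 = 3155.6 m/s.
After the first burn: m = 10500 × exp(−650/3155.6) = 10500 × 0.81385 = 8,545.43 kg.
After the second burn: m = 8,545.43 × exp(−640/3155.6) = 8,545.43 × 0.81643 = 6,976.75 kg.
Total propellant = m₀ − m_final = 10500 − 6,976.75 = 3,523.25 kg.

total propellant consumed ≈ 3520 kg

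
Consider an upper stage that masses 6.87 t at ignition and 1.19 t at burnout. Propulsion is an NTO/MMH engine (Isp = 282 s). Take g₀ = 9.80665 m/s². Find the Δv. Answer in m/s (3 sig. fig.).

Δv ≈ 4850 m/s

v_e = Isp · g₀ = 282 × 9.80665 = 2765.5 m/s.
From the ideal rocket equation, Δv = v_e · ln(m₀/m_f) = 2765.5 × ln(5.773) = 2765.5 × 1.7532 ≈ 4848.5 m/s.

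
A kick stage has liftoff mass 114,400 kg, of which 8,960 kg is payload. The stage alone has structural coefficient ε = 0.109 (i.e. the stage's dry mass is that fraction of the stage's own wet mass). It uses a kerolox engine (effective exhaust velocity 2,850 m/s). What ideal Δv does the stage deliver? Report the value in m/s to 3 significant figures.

Stage wet mass = m₀ − payload = 114,400 − 8,960 = 105,440 kg.
Stage dry mass = ε × stage wet mass = 0.109 × 105,440 = 11,493 kg.
Burnout mass m_f = stage dry + payload = 11,493 + 8,960 = 20,453 kg.
Δv = v_e · ln(114,400/20,453) = 2850.0 × ln(5.593) = 2850.0 × 1.7216 ≈ 4906 m/s.

Δv ≈ 4910 m/s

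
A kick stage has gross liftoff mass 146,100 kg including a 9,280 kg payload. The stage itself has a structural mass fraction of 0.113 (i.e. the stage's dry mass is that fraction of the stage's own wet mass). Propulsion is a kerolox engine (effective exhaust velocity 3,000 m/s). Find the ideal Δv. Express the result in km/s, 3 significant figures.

Δv ≈ 5.33 km/s

Stage wet mass = m₀ − payload = 146,100 − 9,280 = 136,820 kg.
Stage dry mass = ε × stage wet mass = 0.113 × 136,820 = 15,460.7 kg.
Burnout mass m_f = stage dry + payload = 15,460.7 + 9,280 = 24,740.7 kg.
Rocket equation: Δv = v_e · ln(146,100/24,740.7) = 3000.0 × ln(5.905) = 3000.0 × 1.7758 ≈ 5328 m/s.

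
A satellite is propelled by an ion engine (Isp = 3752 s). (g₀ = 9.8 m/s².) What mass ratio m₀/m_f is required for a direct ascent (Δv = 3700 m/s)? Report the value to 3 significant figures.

mass ratio ≈ 1.11

v_e = Isp · g₀ = 3752 × 9.8 = 36769.6 m/s.
m₀/m_f = exp(Δv / v_e) = exp(3700 / 36769.6) = exp(0.1006) = 1.1059.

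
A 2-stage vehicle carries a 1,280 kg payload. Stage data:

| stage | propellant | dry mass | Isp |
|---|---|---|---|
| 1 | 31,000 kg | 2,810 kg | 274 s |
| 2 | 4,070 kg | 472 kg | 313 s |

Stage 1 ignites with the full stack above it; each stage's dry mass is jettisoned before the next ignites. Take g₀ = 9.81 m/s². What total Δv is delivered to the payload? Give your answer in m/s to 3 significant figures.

Δv ≈ 7780 m/s

Ignition mass of stage 1 = 31,000+2,810 + 4,070+472 + 1,280 = 39,632 kg.
Stage 1: m₀ = 39,632 kg, m_f = 39,632 − 31,000 = 8,632 kg; Δv = 274×9.81×ln(4.591) = 2687.9×1.5242 ≈ 4097 m/s.
Stage 2: m₀ = 5,822 kg, m_f = 5,822 − 4,070 = 1,752 kg; Δv = 313×9.81×ln(3.323) = 3070.5×1.2009 ≈ 3687 m/s.
Total Δv = 4097 + 3687 = 7784 m/s.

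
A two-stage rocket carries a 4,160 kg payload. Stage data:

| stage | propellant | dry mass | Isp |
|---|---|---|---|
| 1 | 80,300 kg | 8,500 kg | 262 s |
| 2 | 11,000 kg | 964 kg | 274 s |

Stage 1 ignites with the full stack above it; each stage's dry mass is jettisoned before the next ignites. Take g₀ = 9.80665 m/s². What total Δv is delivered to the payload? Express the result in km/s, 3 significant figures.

Ignition mass of stage 1 = 80,300+8,500 + 11,000+964 + 4,160 = 104,924 kg.
Stage 1: m₀ = 104,924 kg, m_f = 104,924 − 80,300 = 24,624 kg; Δv = 262×9.80665×ln(4.261) = 2569.3×1.4495 ≈ 3724 m/s.
Stage 2: m₀ = 16,124 kg, m_f = 16,124 − 11,000 = 5,124 kg; Δv = 274×9.80665×ln(3.147) = 2687.0×1.1464 ≈ 3080 m/s.
Total Δv = 3724 + 3080 = 6804 m/s.

Δv ≈ 6.80 km/s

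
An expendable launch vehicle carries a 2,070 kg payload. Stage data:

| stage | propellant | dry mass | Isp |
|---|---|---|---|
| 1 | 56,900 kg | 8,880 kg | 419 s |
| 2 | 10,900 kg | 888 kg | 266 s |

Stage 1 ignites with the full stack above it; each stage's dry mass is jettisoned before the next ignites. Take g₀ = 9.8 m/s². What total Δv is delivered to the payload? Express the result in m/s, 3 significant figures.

Δv ≈ 9170 m/s

Ignition mass of stage 1 = 56,900+8,880 + 10,900+888 + 2,070 = 79,638 kg.
Stage 1: m₀ = 79,638 kg, m_f = 79,638 − 56,900 = 22,738 kg; Δv = 419×9.8×ln(3.502) = 4106.2×1.2535 ≈ 5147 m/s.
Stage 2: m₀ = 13,858 kg, m_f = 13,858 − 10,900 = 2,958 kg; Δv = 266×9.8×ln(4.685) = 2606.8×1.5443 ≈ 4026 m/s.
Total Δv = 5147 + 4026 = 9173 m/s.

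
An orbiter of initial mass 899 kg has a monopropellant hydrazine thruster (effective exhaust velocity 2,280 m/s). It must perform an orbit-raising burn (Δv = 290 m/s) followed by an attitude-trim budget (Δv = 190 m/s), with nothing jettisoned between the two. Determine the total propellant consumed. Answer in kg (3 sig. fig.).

total propellant consumed ≈ 171 kg

After the first burn: m = 899 × exp(−290/2280.0) = 899 × 0.88056 = 791.623 kg.
After the second burn: m = 791.623 × exp(−190/2280.0) = 791.623 × 0.92004 = 728.325 kg.
Total propellant = m₀ − m_final = 899 − 728.325 = 170.675 kg.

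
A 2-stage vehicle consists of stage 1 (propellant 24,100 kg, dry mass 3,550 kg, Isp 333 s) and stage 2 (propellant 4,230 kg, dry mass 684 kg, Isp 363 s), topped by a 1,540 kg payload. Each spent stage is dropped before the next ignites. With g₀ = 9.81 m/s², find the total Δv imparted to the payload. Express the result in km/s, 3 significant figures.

Ignition mass of stage 1 = 24,100+3,550 + 4,230+684 + 1,540 = 34,104 kg.
Stage 1: m₀ = 34,104 kg, m_f = 34,104 − 24,100 = 10,004 kg; Δv = 333×9.81×ln(3.409) = 3266.7×1.2264 ≈ 4006 m/s.
Stage 2: m₀ = 6,454 kg, m_f = 6,454 − 4,230 = 2,224 kg; Δv = 363×9.81×ln(2.902) = 3561.0×1.0654 ≈ 3794 m/s.
Total Δv = 4006 + 3794 = 7800 m/s.

Δv ≈ 7.80 km/s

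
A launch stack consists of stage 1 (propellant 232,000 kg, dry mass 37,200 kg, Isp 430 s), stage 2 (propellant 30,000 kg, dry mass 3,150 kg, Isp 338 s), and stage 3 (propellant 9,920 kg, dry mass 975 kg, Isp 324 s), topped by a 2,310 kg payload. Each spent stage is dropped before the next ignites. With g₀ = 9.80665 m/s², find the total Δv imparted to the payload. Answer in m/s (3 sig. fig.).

Δv ≈ 13500 m/s

Ignition mass of stage 1 = 232,000+37,200 + 30,000+3,150 + 9,920+975 + 2,310 = 315,555 kg.
Stage 1: m₀ = 315,555 kg, m_f = 315,555 − 232,000 = 83,555 kg; Δv = 430×9.80665×ln(3.777) = 4216.9×1.3288 ≈ 5603 m/s.
Stage 2: m₀ = 46,355 kg, m_f = 46,355 − 30,000 = 16,355 kg; Δv = 338×9.80665×ln(2.834) = 3314.6×1.0418 ≈ 3453 m/s.
Stage 3: m₀ = 13,205 kg, m_f = 13,205 − 9,920 = 3,285 kg; Δv = 324×9.80665×ln(4.02) = 3177.4×1.3912 ≈ 4420 m/s.
Total Δv = 5603 + 3453 + 4420 = 13476 m/s.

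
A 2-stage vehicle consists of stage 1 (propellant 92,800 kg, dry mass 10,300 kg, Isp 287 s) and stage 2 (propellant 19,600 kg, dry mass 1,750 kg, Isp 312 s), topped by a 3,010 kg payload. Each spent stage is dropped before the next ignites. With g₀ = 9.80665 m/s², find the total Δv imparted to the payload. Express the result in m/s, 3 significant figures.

Δv ≈ 8660 m/s

Ignition mass of stage 1 = 92,800+10,300 + 19,600+1,750 + 3,010 = 127,460 kg.
Stage 1: m₀ = 127,460 kg, m_f = 127,460 − 92,800 = 34,660 kg; Δv = 287×9.80665×ln(3.677) = 2814.5×1.3022 ≈ 3665 m/s.
Stage 2: m₀ = 24,360 kg, m_f = 24,360 − 19,600 = 4,760 kg; Δv = 312×9.80665×ln(5.118) = 3059.7×1.6327 ≈ 4996 m/s.
Total Δv = 3665 + 4996 = 8661 m/s.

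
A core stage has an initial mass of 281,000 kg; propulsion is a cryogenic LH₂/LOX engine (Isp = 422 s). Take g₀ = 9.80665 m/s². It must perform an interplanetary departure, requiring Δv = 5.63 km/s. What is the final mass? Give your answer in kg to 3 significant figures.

final mass ≈ 72100 kg

v_e = Isp · g₀ = 422 × 9.80665 = 4138.4 m/s.
Using Δv = v_e ln(m₀/m_f): m₀/m_f = exp(Δv / v_e) = exp(5630 / 4138.4) = exp(1.3604) = 3.8979.
m_f = m₀ / 3.8979 = 281,000 / 3.8979 = 72,090.1 kg.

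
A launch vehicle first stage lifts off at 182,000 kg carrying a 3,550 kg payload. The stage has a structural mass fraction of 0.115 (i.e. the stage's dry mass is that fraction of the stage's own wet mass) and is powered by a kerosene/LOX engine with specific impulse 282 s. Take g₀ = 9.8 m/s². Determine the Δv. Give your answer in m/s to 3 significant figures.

Stage wet mass = m₀ − payload = 182,000 − 3,550 = 178,450 kg.
Stage dry mass = ε × stage wet mass = 0.115 × 178,450 = 20,521.8 kg.
Burnout mass m_f = stage dry + payload = 20,521.8 + 3,550 = 24,071.8 kg.
v_e = Isp · g₀ = 282 × 9.8 = 2763.6 m/s.
Using Δv = v_e ln(m₀/m_f): Δv = v_e · ln(182,000/24,071.8) = 2763.6 × ln(7.561) = 2763.6 × 2.0230 ≈ 5591 m/s.

Δv ≈ 5590 m/s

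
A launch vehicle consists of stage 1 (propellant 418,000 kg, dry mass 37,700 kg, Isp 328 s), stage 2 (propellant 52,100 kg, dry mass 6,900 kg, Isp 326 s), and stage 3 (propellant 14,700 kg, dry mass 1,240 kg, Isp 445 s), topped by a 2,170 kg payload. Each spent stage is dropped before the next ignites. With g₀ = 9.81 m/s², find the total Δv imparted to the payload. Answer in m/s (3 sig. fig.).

Δv ≈ 15800 m/s

Ignition mass of stage 1 = 418,000+37,700 + 52,100+6,900 + 14,700+1,240 + 2,170 = 532,810 kg.
Stage 1: m₀ = 532,810 kg, m_f = 532,810 − 418,000 = 114,810 kg; Δv = 328×9.81×ln(4.641) = 3217.7×1.5349 ≈ 4939 m/s.
Stage 2: m₀ = 77,110 kg, m_f = 77,110 − 52,100 = 25,010 kg; Δv = 326×9.81×ln(3.083) = 3198.1×1.1260 ≈ 3601 m/s.
Stage 3: m₀ = 18,110 kg, m_f = 18,110 − 14,700 = 3,410 kg; Δv = 445×9.81×ln(5.311) = 4365.4×1.6698 ≈ 7289 m/s.
Total Δv = 4939 + 3601 + 7289 = 15829 m/s.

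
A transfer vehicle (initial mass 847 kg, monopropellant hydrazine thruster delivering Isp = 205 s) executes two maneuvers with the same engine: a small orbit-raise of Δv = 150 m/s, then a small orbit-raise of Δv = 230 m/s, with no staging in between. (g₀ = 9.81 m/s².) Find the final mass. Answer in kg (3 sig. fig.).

final mass ≈ 701 kg

v_e = Isp · g₀ = 205 × 9.81 = 2011.1 m/s.
After the first burn: m = 847 × exp(−150/2011.1) = 847 × 0.92813 = 786.126 kg.
After the second burn: m = 786.126 × exp(−230/2011.1) = 786.126 × 0.89193 = 701.169 kg.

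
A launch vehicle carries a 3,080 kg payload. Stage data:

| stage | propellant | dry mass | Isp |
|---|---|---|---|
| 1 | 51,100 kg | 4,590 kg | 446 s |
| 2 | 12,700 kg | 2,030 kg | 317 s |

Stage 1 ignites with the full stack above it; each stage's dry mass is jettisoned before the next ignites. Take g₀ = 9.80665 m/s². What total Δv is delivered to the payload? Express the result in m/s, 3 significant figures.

Ignition mass of stage 1 = 51,100+4,590 + 12,700+2,030 + 3,080 = 73,500 kg.
Stage 1: m₀ = 73,500 kg, m_f = 73,500 − 51,100 = 22,400 kg; Δv = 446×9.80665×ln(3.281) = 4373.8×1.1882 ≈ 5197 m/s.
Stage 2: m₀ = 17,810 kg, m_f = 17,810 − 12,700 = 5,110 kg; Δv = 317×9.80665×ln(3.485) = 3108.7×1.2486 ≈ 3881 m/s.
Total Δv = 5197 + 3881 = 9078 m/s.

Δv ≈ 9080 m/s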